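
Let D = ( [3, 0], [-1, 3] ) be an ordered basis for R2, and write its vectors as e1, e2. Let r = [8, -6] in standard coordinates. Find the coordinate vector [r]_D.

[2, -2]

[r]_D is the unique c with M c = r, where M has columns e1, e2.
System: 3c_1 - c_2 = 8, 0c_1 + 3c_2 = -6; solving gives c_1 = 2, c_2 = -2.
Check: 2e1 - 2e2 = [8, -6].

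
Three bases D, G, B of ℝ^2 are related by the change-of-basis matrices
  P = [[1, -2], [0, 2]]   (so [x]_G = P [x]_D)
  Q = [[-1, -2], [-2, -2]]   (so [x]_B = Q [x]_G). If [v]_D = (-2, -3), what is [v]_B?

(8, 4)

First [v]_G = P [v]_D = (4, -6).
Then [v]_B = Q [v]_G = (8, 4).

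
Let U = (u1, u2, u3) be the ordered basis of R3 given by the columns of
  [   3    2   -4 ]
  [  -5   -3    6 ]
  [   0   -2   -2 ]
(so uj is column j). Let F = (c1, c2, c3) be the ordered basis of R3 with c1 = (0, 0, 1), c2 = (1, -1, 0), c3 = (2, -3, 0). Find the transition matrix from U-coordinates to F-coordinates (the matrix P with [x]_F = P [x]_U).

[[0, -2, -2], [-1, 0, 0], [2, 1, -2]]

Let M have columns uj and N have columns cj. Then for every x, N [x]_F = x = M [x]_U, so P = N^(-1) M.
Since det N = -1, N^(-1) has integer entries; multiplying gives P = [[0, -2, -2], [-1, 0, 0], [2, 1, -2]].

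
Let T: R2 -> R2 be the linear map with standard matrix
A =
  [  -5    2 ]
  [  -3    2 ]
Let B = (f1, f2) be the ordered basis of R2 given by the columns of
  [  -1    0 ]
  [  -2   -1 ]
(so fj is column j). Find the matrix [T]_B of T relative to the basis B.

[[-1, 2], [3, -2]]

The j-th column of [T]_B is [T(fj)]_B.
T(f1) = A f1 = [1, -1] = -f1 + 3f2, so column 1 is [-1, 3].
Repeating for f2 and assembling the columns gives [[-1, 2], [3, -2]].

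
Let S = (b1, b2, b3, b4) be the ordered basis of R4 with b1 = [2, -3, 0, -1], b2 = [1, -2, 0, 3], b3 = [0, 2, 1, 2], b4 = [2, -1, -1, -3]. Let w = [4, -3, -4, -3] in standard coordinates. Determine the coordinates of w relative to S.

Write w = c_1 b1 + ... + c_4 b4 and solve for the c_i.
Row-reducing the augmented matrix [M | w] gives c = (-2, 2, -1, 3).
Check: -2b1 + 2b2 - b3 + 3b4 = [4, -3, -4, -3].

[-2, 2, -1, 3]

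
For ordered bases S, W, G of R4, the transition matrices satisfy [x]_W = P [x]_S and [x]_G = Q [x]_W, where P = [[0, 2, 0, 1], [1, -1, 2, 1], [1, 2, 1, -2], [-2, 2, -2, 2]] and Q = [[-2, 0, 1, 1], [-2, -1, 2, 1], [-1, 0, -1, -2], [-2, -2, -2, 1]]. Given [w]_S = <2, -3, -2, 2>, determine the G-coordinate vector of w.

<-4, -17, 18, 20>

Composing the changes, [w]_G = Q P [w]_S.
Q P = [[-1, 0, -1, -2], [-1, 3, -2, -5], [3, -8, 3, -3], [-6, -4, -8, 2]]; applying this to <2, -3, -2, 2> gives <-4, -17, 18, 20>.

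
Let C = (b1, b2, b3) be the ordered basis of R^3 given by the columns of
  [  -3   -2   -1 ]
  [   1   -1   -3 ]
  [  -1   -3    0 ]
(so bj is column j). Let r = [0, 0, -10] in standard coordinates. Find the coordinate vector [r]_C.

Write r = c_1 b1 + ... + c_3 b3 and solve for the c_i.
Solving this 3x3 system gives c = (-2, 4, -2).
Check: -2b1 + 4b2 - 2b3 = [0, 0, -10].

[-2, 4, -2]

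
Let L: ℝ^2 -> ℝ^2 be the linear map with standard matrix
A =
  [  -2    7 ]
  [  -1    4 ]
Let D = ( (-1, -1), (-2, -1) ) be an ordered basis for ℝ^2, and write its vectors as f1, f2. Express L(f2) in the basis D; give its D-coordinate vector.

(1, 1)

Column 2 of [L]_D is the D-coordinate vector of L(f2).
In standard coordinates L(f2) = A f2 = (-3, -2).
Converting to D: (-3, -2) = f1 + f2, so the coordinate vector is (1, 1).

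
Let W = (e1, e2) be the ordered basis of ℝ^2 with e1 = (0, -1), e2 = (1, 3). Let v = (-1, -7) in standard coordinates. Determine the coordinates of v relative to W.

Write v = c_1 e1 + c_2 e2 and solve for the c_i.
System: 0c_1 + c_2 = -1, -c_1 + 3c_2 = -7; solving gives c_1 = 4, c_2 = -1.
Check: 4e1 - e2 = (-1, -7).

(4, -1)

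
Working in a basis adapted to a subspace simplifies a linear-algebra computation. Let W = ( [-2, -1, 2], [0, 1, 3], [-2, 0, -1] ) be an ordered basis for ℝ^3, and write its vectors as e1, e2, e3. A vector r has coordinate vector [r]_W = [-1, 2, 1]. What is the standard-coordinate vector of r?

r = M [r]_W, where M has columns e1, ..., e3.
Carrying out the matrix-vector product, r = [0, 3, 3].

[0, 3, 3]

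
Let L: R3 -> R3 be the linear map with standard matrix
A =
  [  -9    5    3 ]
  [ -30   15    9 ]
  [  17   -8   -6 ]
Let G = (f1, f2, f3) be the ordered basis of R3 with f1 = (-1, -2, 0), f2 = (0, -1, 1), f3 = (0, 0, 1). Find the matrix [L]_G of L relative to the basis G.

Let P have columns f1, ..., f3. Then [L]_G = P^(-1) A P.
Here det P = 1, so P^(-1) is integer; computing A P first and then P^(-1)(A P) gives [[1, 2, -3], [-2, 2, -3], [1, 0, -3]].

[[1, 2, -3], [-2, 2, -3], [1, 0, -3]]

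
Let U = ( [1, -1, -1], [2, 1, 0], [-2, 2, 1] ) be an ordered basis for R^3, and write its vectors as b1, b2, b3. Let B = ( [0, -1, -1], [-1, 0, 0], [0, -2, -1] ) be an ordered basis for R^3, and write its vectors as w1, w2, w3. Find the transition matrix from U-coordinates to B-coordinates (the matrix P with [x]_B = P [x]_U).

Let M have columns bj and N have columns wj. Then for every x, N [x]_B = x = M [x]_U, so P = N^(-1) M.
Since det N = -1, N^(-1) has integer entries; multiplying gives P = [[1, 1, 0], [-1, -2, 2], [0, -1, -1]].

[[1, 1, 0], [-1, -2, 2], [0, -1, -1]]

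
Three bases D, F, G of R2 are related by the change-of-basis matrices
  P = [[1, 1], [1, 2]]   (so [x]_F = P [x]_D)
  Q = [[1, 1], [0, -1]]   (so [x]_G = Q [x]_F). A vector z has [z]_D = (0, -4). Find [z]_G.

First [z]_F = P [z]_D = (-4, -8).
Then [z]_G = Q [z]_F = (-12, 8).

(-12, 8)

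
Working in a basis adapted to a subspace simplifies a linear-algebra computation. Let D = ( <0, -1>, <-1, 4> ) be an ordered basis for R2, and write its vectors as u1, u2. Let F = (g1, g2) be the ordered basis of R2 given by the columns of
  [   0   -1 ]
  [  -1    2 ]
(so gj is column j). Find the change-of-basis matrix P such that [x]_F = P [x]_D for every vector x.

[[1, -2], [0, 1]]

Take x = uj: its D-coordinates are the j-th standard unit vector, so P e_j — column j of P — equals [uj]_F.
u1 = g1 + 0·g2, giving column 1 = <1, 0>; repeating for each j gives P = [[1, -2], [0, 1]].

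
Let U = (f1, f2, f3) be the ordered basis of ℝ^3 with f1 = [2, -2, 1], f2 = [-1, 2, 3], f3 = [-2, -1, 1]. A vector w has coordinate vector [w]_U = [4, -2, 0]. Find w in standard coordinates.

By definition w = 4f1 - 2f2 + 0·f3.
Summing componentwise gives [10, -12, -2].

[10, -12, -2]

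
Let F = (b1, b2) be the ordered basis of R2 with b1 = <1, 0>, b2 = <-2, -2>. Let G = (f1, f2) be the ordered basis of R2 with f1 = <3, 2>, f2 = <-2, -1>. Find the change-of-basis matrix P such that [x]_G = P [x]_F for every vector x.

[[-1, -2], [-2, -2]]

Column j of P is [bj]_G, since P maps F-coordinates to G-coordinates.
Expressing b1 in G: b1 = -f1 - 2f2, so column 1 of P is <-1, -2>.
Doing the same for each bj gives P = [[-1, -2], [-2, -2]].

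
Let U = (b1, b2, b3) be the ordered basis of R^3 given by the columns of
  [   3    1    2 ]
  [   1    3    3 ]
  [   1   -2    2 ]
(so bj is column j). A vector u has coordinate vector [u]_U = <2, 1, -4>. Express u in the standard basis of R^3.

The coordinates say u = 2b1 + b2 - 4b3; adding the scaled basis vectors gives <-1, -7, -8>.

<-1, -7, -8>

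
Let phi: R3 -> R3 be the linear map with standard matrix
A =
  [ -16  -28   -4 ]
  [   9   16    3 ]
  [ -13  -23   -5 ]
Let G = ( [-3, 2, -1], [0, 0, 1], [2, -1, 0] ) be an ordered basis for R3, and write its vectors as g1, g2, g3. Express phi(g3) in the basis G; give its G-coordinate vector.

Compute phi(g3) = A g3 = [-4, 2, -3] in standard coordinates.
Then write this in G-coordinates: solve for y in y_1 g1 + ... + y_3 g3 = [-4, 2, -3].
This gives y = [0, -3, -2], which is column 3 of [phi]_G.

[0, -3, -2]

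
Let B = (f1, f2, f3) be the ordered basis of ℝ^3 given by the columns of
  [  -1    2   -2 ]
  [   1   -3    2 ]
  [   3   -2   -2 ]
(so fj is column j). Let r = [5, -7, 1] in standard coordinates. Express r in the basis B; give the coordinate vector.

[r]_B is the unique c with M c = r, where M has columns f1, ..., f3.
Solving this 3x3 system gives c = (1, 2, -1).
Check: f1 + 2f2 - f3 = [5, -7, 1].

[1, 2, -1]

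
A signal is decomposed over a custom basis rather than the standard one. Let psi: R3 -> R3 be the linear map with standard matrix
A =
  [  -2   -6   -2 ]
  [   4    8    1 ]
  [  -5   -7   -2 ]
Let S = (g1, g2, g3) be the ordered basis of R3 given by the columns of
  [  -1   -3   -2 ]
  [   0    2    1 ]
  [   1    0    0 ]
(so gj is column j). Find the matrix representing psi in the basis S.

[[3, 1, 3], [-3, 3, 1], [3, -2, -2]]

Let P have columns g1, ..., g3. Then [psi]_S = P^(-1) A P.
Here det P = 1, so P^(-1) is integer; computing A P first and then P^(-1)(A P) gives [[3, 1, 3], [-3, 3, 1], [3, -2, -2]].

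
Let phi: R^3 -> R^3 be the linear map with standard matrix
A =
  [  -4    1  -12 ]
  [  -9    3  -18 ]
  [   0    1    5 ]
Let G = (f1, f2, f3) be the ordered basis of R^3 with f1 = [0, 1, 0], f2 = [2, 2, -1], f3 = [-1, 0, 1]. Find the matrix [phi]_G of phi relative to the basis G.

[[-1, 0, -3], [2, 3, -3], [3, 0, 2]]

With P the matrix whose columns are f1, ..., f3, [phi]_G = P^(-1) A P.
Column by column: phi(f1) = A f1 = [1, 3, 1]; its G-coordinates [-1, 2, 3] give column 1.
Continuing for each basis vector yields [phi]_G = [[-1, 0, -3], [2, 3, -3], [3, 0, 2]].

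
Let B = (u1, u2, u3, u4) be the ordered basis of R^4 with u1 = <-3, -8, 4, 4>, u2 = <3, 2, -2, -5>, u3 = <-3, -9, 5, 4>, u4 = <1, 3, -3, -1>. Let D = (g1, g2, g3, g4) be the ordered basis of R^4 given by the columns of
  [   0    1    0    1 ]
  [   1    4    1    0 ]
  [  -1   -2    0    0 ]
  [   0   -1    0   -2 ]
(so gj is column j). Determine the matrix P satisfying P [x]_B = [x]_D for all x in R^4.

[[0, 0, -1, 1], [-2, 1, -2, 1], [0, -2, 0, -2], [-1, 2, -1, 0]]

Let M have columns uj and N have columns gj. Then for every x, N [x]_D = x = M [x]_B, so P = N^(-1) M.
Since det N = 1, N^(-1) has integer entries; multiplying gives P = [[0, 0, -1, 1], [-2, 1, -2, 1], [0, -2, 0, -2], [-1, 2, -1, 0]].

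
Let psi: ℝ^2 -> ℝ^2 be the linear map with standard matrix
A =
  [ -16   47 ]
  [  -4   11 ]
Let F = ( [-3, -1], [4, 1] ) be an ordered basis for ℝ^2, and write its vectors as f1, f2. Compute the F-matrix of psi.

The j-th column of [psi]_F is [psi(fj)]_F.
psi(f1) = A f1 = [1, 1] = -3f1 - 2f2, so column 1 is [-3, -2].
Repeating for f2 and assembling the columns gives [[-3, 3], [-2, -2]].

[[-3, 3], [-2, -2]]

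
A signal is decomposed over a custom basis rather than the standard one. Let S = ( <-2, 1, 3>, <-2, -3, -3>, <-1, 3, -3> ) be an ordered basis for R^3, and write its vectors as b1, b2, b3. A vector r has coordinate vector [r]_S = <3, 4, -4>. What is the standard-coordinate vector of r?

<-10, -21, 9>

The coordinates say r = 3b1 + 4b2 - 4b3; adding the scaled basis vectors gives <-10, -21, 9>.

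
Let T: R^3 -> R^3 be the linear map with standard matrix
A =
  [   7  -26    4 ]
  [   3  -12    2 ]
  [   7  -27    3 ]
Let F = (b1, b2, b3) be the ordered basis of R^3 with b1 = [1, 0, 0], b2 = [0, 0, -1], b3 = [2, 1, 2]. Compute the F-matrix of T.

Let P have columns b1, ..., b3. Then [T]_F = P^(-1) A P.
Here det P = 1, so P^(-1) is integer; computing A P first and then P^(-1)(A P) gives [[1, 0, 0], [-1, -1, 3], [3, -2, -2]].

[[1, 0, 0], [-1, -1, 3], [3, -2, -2]]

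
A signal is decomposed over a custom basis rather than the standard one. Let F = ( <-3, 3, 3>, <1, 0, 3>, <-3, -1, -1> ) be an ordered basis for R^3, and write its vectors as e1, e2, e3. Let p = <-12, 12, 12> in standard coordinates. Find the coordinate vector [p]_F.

<4, 0, 0>

Write p = c_1 e1 + ... + c_3 e3 and solve for the c_i.
Row-reducing the augmented matrix [M | p] gives c = (4, 0, 0).
Check: 4e1 + 0·e2 + 0·e3 = <-12, 12, 12>.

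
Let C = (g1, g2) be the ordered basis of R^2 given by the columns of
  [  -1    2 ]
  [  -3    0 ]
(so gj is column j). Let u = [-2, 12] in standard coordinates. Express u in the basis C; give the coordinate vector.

[-4, -3]

[u]_C is the unique c with M c = u, where M has columns g1, g2.
System: -c_1 + 2c_2 = -2, -3c_1 + 0c_2 = 12; solving gives c_1 = -4, c_2 = -3.
Check: -4g1 - 3g2 = [-2, 12].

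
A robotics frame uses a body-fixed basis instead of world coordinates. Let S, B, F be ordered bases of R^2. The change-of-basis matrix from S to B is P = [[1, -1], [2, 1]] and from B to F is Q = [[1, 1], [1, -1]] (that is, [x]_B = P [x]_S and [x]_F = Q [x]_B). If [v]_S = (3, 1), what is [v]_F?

Composing the changes, [v]_F = Q P [v]_S.
Q P = [[3, 0], [-1, -2]]; applying this to (3, 1) gives (9, -5).

(9, -5)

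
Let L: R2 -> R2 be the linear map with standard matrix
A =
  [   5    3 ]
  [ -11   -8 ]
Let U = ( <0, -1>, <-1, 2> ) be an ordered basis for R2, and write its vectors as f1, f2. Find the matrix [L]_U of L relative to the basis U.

[[-2, 3], [3, -1]]

The j-th column of [L]_U is [L(fj)]_U.
L(f1) = A f1 = <-3, 8> = -2f1 + 3f2, so column 1 is <-2, 3>.
Repeating for f2 and assembling the columns gives [[-2, 3], [3, -1]].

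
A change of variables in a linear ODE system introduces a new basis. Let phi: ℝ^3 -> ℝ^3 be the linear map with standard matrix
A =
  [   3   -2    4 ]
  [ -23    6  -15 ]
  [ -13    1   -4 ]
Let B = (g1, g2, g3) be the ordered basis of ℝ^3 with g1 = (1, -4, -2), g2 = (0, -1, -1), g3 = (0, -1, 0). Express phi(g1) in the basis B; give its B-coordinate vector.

(3, 3, 2)

Column 1 of [phi]_B is the B-coordinate vector of phi(g1).
In standard coordinates phi(g1) = A g1 = (3, -17, -9).
Converting to B: (3, -17, -9) = 3g1 + 3g2 + 2g3, so the coordinate vector is (3, 3, 2).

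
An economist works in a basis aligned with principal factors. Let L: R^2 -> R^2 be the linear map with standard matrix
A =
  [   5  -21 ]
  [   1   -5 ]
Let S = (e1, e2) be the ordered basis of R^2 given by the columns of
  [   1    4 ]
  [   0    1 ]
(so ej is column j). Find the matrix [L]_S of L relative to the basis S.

[[1, 3], [1, -1]]

The j-th column of [L]_S is [L(ej)]_S.
L(e1) = A e1 = <5, 1> = e1 + e2, so column 1 is <1, 1>.
Repeating for e2 and assembling the columns gives [[1, 3], [1, -1]].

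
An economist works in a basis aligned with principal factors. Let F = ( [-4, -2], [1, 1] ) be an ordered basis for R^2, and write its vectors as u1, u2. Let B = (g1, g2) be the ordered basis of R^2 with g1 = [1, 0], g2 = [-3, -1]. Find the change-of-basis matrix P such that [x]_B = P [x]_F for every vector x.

[[2, -2], [2, -1]]

Take x = uj: its F-coordinates are the j-th standard unit vector, so P e_j — column j of P — equals [uj]_B.
u1 = 2g1 + 2g2, giving column 1 = [2, 2]; repeating for each j gives P = [[2, -2], [2, -1]].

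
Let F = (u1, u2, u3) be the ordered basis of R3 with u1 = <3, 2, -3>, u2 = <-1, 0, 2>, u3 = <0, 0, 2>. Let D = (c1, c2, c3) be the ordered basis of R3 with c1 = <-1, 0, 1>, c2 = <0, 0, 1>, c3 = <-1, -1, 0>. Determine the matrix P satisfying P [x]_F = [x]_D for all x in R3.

[[-1, 1, 0], [-2, 1, 2], [-2, 0, 0]]

Take x = uj: its F-coordinates are the j-th standard unit vector, so P e_j — column j of P — equals [uj]_D.
u1 = -c1 - 2c2 - 2c3, giving column 1 = <-1, -2, -2>; repeating for each j gives P = [[-1, 1, 0], [-2, 1, 2], [-2, 0, 0]].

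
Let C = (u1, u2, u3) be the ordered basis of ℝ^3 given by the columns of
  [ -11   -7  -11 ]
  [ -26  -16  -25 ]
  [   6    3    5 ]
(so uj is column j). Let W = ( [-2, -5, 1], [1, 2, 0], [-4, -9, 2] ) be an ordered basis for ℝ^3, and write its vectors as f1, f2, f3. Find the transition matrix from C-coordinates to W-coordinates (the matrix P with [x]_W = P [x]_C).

[[2, 1, 1], [1, -1, -1], [2, 1, 2]]

Column j of P is [uj]_W, since P maps C-coordinates to W-coordinates.
Expressing u1 in W: u1 = 2f1 + f2 + 2f3, so column 1 of P is [2, 1, 2].
Doing the same for each uj gives P = [[2, 1, 1], [1, -1, -1], [2, 1, 2]].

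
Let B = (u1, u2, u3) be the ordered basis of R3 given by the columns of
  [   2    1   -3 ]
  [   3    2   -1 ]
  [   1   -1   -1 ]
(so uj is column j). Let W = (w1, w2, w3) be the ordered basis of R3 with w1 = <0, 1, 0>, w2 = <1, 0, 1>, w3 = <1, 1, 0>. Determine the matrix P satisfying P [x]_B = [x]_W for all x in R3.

Column j of P is [uj]_W, since P maps B-coordinates to W-coordinates.
Expressing u1 in W: u1 = 2w1 + w2 + w3, so column 1 of P is <2, 1, 1>.
Doing the same for each uj gives P = [[2, 0, 1], [1, -1, -1], [1, 2, -2]].

[[2, 0, 1], [1, -1, -1], [1, 2, -2]]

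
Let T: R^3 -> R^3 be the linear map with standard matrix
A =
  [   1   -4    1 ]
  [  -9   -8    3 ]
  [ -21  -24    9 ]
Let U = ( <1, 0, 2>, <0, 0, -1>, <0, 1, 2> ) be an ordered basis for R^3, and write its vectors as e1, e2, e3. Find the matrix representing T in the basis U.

[[3, -1, -2], [3, 1, -2], [-3, -3, -2]]

The j-th column of [T]_U is [T(ej)]_U.
T(e1) = A e1 = <3, -3, -3> = 3e1 + 3e2 - 3e3, so column 1 is <3, 3, -3>.
Repeating for e2, e3 and assembling the columns gives [[3, -1, -2], [3, 1, -2], [-3, -3, -2]].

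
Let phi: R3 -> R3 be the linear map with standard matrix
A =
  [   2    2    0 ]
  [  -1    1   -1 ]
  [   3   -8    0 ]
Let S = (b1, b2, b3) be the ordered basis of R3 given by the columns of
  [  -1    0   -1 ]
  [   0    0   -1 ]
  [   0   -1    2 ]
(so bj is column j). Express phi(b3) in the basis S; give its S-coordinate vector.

<2, -1, 2>

Compute phi(b3) = A b3 = <-4, -2, 5> in standard coordinates.
Then write this in S-coordinates: solve for y in y_1 b1 + ... + y_3 b3 = <-4, -2, 5>.
This gives y = <2, -1, 2>, which is column 3 of [phi]_S.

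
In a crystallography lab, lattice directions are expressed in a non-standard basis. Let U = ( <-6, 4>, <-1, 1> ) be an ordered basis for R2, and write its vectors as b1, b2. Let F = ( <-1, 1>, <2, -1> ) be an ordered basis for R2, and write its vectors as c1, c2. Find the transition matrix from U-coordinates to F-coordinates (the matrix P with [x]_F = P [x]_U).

Column j of P is [bj]_F, since P maps U-coordinates to F-coordinates.
Expressing b1 in F: b1 = 2c1 - 2c2, so column 1 of P is <2, -2>.
Doing the same for each bj gives P = [[2, 1], [-2, 0]].

[[2, 1], [-2, 0]]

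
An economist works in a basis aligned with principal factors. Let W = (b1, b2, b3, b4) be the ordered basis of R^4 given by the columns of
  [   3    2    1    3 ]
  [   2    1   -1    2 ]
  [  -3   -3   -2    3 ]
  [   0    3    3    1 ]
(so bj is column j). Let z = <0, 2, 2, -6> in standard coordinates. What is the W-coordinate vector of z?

<1, -1, -1, 0>

[z]_W is the unique c with M c = z, where M has columns b1, ..., b4.
Row-reducing the augmented matrix [M | z] gives c = (1, -1, -1, 0).
Check: b1 - b2 - b3 + 0·b4 = <0, 2, 2, -6>.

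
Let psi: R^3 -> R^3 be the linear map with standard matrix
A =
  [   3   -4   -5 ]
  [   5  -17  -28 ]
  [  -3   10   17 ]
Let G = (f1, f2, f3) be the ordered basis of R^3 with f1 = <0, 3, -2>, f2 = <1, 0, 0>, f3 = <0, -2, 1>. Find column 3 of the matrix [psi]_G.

Column 3 of [psi]_G is the G-coordinate vector of psi(f3).
In standard coordinates psi(f3) = A f3 = <3, 6, -3>.
Converting to G: <3, 6, -3> = 0·f1 + 3f2 - 3f3, so the coordinate vector is <0, 3, -3>.

<0, 3, -3>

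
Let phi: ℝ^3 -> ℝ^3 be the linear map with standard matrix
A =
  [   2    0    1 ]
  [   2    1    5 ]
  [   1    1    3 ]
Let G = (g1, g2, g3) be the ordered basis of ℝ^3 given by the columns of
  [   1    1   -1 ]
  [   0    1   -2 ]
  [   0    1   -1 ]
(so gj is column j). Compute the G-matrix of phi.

[[1, -2, 3], [0, 2, -3], [-1, -3, 3]]

Let P have columns g1, ..., g3. Then [phi]_G = P^(-1) A P.
Here det P = 1, so P^(-1) is integer; computing A P first and then P^(-1)(A P) gives [[1, -2, 3], [0, 2, -3], [-1, -3, 3]].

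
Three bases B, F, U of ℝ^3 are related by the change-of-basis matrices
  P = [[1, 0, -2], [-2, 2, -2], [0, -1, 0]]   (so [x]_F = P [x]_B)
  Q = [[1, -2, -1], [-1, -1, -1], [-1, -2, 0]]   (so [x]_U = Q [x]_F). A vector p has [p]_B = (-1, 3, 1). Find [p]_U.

Apply P to get F-coordinates (-3, 6, -3), then Q to get U-coordinates.
The result is [p]_U = (-12, 0, -9).

(-12, 0, -9)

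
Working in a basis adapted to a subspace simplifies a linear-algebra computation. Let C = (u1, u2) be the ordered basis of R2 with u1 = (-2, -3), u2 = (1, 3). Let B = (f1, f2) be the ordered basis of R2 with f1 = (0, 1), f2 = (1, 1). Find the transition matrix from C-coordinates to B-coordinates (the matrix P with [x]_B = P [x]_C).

Let M have columns uj and N have columns fj. Then for every x, N [x]_B = x = M [x]_C, so P = N^(-1) M.
Since det N = -1, N^(-1) has integer entries; multiplying gives P = [[-1, 2], [-2, 1]].

[[-1, 2], [-2, 1]]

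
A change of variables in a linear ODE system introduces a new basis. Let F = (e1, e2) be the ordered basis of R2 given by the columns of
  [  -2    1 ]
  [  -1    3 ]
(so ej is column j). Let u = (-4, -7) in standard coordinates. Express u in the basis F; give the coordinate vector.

[u]_F is the unique c with M c = u, where M has columns e1, e2.
System: -2c_1 + c_2 = -4, -c_1 + 3c_2 = -7; solving gives c_1 = 1, c_2 = -2.
Check: e1 - 2e2 = (-4, -7).

(1, -2)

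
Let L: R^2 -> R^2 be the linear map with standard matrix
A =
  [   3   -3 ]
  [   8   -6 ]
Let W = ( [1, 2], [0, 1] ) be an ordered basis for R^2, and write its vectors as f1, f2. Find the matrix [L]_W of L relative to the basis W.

With P the matrix whose columns are f1, f2, [L]_W = P^(-1) A P.
Column by column: L(f1) = A f1 = [-3, -4]; its W-coordinates [-3, 2] give column 1.
Continuing for each basis vector yields [L]_W = [[-3, -3], [2, 0]].

[[-3, -3], [2, 0]]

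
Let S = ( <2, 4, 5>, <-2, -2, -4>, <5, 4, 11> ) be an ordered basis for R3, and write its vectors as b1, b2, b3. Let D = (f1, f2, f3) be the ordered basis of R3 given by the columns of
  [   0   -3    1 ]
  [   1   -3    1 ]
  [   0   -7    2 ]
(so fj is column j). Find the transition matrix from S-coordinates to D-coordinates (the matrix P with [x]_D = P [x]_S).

[[2, 0, -1], [-1, 0, -1], [-1, -2, 2]]

Column j of P is [bj]_D, since P maps S-coordinates to D-coordinates.
Expressing b1 in D: b1 = 2f1 - f2 - f3, so column 1 of P is <2, -1, -1>.
Doing the same for each bj gives P = [[2, 0, -1], [-1, 0, -1], [-1, -2, 2]].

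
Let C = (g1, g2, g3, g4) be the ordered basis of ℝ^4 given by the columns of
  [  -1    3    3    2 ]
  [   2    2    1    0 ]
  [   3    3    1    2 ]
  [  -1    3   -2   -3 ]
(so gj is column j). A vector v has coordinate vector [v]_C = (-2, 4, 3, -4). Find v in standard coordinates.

(15, 7, 1, 20)

By definition v = -2g1 + 4g2 + 3g3 - 4g4.
Summing componentwise gives (15, 7, 1, 20).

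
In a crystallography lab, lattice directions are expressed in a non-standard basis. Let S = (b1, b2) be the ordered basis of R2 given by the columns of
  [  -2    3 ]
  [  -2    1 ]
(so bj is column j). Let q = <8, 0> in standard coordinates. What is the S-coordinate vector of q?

Write q = c_1 b1 + c_2 b2 and solve for the c_i.
System: -2c_1 + 3c_2 = 8, -2c_1 + c_2 = 0; solving gives c_1 = 2, c_2 = 4.
Check: 2b1 + 4b2 = <8, 0>.

<2, 4>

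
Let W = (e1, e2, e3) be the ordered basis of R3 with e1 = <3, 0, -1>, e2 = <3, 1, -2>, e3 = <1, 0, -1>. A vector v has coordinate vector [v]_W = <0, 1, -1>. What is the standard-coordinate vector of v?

By definition v = 0·e1 + e2 - e3.
Summing componentwise gives <2, 1, -1>.

<2, 1, -1>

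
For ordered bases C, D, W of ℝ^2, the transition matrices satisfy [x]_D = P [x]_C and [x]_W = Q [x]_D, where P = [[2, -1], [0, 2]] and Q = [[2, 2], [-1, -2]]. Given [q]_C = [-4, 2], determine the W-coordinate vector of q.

Composing the changes, [q]_W = Q P [q]_C.
Q P = [[4, 2], [-2, -3]]; applying this to [-4, 2] gives [-12, 2].

[-12, 2]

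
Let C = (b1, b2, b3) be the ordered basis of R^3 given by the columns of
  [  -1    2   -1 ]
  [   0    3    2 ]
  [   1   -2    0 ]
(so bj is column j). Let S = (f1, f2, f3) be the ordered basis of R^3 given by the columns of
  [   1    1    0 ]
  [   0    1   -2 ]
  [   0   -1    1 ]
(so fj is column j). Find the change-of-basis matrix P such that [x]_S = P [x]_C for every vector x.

[[1, 1, 1], [-2, 1, -2], [-1, -1, -2]]

Take x = bj: its C-coordinates are the j-th standard unit vector, so P e_j — column j of P — equals [bj]_S.
b1 = f1 - 2f2 - f3, giving column 1 = [1, -2, -1]; repeating for each j gives P = [[1, 1, 1], [-2, 1, -2], [-1, -1, -2]].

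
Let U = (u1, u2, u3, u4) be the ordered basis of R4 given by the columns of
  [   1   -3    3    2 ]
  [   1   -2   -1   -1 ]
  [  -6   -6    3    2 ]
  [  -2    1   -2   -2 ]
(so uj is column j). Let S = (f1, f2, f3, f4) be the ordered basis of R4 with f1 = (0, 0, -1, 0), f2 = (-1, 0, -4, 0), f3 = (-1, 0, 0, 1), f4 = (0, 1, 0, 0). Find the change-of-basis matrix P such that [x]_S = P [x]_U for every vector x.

Take x = uj: its U-coordinates are the j-th standard unit vector, so P e_j — column j of P — equals [uj]_S.
u1 = 2f1 + f2 - 2f3 + f4, giving column 1 = (2, 1, -2, 1); repeating for each j gives P = [[2, -2, 1, -2], [1, 2, -1, 0], [-2, 1, -2, -2], [1, -2, -1, -1]].

[[2, -2, 1, -2], [1, 2, -1, 0], [-2, 1, -2, -2], [1, -2, -1, -1]]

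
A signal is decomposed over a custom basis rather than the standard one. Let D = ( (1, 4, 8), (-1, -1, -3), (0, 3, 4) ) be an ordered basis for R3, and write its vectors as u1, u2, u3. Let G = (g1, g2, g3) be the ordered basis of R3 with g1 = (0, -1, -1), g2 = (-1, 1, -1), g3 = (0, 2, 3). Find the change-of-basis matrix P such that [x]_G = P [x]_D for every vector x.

Let M have columns uj and N have columns gj. Then for every x, N [x]_G = x = M [x]_D, so P = N^(-1) M.
Since det N = -1, N^(-1) has integer entries; multiplying gives P = [[-1, 2, -1], [-1, 1, 0], [2, 0, 1]].

[[-1, 2, -1], [-1, 1, 0], [2, 0, 1]]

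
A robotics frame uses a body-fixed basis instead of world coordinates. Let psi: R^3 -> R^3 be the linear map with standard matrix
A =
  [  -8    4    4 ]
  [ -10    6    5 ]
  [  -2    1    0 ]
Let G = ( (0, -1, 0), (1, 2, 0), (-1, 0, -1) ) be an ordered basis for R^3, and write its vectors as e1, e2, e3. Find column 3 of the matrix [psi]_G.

Compute psi(e3) = A e3 = (4, 5, 2) in standard coordinates.
Then write this in G-coordinates: solve for y in y_1 e1 + ... + y_3 e3 = (4, 5, 2).
This gives y = (-1, 2, -2), which is column 3 of [psi]_G.

(-1, 2, -2)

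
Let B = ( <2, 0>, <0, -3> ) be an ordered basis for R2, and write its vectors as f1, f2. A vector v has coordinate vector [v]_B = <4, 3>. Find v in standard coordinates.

<8, -9>

v = M [v]_B, where M has columns f1, f2.
Carrying out the matrix-vector product, v = <8, -9>.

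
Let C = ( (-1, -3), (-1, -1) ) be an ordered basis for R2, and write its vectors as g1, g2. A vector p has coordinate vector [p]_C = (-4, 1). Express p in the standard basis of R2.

The coordinates say p = -4g1 + g2; adding the scaled basis vectors gives (3, 11).

(3, 11)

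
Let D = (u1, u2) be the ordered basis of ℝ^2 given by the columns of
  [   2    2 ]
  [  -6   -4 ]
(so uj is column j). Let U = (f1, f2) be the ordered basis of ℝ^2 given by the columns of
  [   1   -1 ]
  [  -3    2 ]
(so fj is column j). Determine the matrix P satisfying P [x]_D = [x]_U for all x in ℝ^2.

[[2, 0], [0, -2]]

Column j of P is [uj]_U, since P maps D-coordinates to U-coordinates.
Expressing u1 in U: u1 = 2f1 + 0·f2, so column 1 of P is [2, 0].
Doing the same for each uj gives P = [[2, 0], [0, -2]].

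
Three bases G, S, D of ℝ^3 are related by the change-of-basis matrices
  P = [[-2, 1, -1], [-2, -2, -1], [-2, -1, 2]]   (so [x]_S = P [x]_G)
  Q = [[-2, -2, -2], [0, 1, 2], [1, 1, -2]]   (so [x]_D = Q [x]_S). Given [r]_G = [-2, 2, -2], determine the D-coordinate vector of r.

[-16, -2, 14]

Apply P to get S-coordinates [8, 2, -2], then Q to get D-coordinates.
The result is [r]_D = [-16, -2, 14].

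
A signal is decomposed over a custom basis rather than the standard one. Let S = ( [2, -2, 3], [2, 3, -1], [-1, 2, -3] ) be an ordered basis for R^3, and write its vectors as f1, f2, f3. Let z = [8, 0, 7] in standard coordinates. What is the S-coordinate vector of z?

[1, 2, -2]

[z]_S is the unique c with M c = z, where M has columns f1, ..., f3.
Solving this 3x3 system gives c = (1, 2, -2).
Check: f1 + 2f2 - 2f3 = [8, 0, 7].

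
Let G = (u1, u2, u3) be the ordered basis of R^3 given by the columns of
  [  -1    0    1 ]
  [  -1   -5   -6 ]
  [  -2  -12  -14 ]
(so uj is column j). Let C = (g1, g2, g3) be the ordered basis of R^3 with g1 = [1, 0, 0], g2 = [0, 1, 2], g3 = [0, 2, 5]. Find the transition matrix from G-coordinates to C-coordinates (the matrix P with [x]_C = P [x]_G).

[[-1, 0, 1], [-1, -1, -2], [0, -2, -2]]

Column j of P is [uj]_C, since P maps G-coordinates to C-coordinates.
Expressing u1 in C: u1 = -g1 - g2 + 0·g3, so column 1 of P is [-1, -1, 0].
Doing the same for each uj gives P = [[-1, 0, 1], [-1, -1, -2], [0, -2, -2]].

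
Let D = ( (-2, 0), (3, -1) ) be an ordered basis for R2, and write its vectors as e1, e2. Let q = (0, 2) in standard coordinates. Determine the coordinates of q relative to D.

(-3, -2)

We seek scalars with c_1 e1 + c_2 e2 = q; equivalently solve M c = q where the columns of M are e1, e2.
System: -2c_1 + 3c_2 = 0, 0c_1 - c_2 = 2; solving gives c_1 = -3, c_2 = -2.
Check: -3e1 - 2e2 = (0, 2).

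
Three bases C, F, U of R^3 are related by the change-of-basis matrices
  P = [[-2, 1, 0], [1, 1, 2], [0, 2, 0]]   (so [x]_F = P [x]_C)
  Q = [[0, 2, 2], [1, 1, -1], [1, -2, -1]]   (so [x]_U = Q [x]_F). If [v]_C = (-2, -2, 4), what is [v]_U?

(0, 10, -2)

First [v]_F = P [v]_C = (2, 4, -4).
Then [v]_U = Q [v]_F = (0, 10, -2).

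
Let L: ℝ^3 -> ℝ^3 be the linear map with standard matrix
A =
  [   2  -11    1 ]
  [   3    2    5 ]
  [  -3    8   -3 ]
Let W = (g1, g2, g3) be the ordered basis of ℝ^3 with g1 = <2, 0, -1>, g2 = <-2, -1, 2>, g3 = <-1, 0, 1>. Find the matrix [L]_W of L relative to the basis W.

Let P have columns g1, ..., g3. Then [L]_W = P^(-1) A P.
Here det P = -1, so P^(-1) is integer; computing A P first and then P^(-1)(A P) gives [[0, 1, -1], [-1, -2, -2], [-1, -3, 3]].

[[0, 1, -1], [-1, -2, -2], [-1, -3, 3]]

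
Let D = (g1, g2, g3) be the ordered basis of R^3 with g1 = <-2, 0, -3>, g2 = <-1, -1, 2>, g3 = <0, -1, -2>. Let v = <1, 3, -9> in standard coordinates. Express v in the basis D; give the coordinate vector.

<1, -3, 0>

We seek scalars with c_1 g1 + ... + c_3 g3 = v; equivalently solve M c = v where the columns of M are g1, ..., g3.
Gaussian elimination on [M | v] yields c = (1, -3, 0).
Check: g1 - 3g2 + 0·g3 = <1, 3, -9>.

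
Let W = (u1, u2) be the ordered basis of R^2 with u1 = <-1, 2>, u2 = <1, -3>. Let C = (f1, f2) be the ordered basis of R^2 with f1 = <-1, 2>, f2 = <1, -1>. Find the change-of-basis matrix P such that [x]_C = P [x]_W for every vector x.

Column j of P is [uj]_C, since P maps W-coordinates to C-coordinates.
Expressing u1 in C: u1 = f1 + 0·f2, so column 1 of P is <1, 0>.
Doing the same for each uj gives P = [[1, -2], [0, -1]].

[[1, -2], [0, -1]]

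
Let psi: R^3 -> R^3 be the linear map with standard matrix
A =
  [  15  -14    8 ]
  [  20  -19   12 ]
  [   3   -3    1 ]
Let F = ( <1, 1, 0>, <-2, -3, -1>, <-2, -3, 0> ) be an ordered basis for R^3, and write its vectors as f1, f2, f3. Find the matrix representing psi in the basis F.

With P the matrix whose columns are f1, ..., f3, [psi]_F = P^(-1) A P.
Column by column: psi(f1) = A f1 = <1, 1, 0>; its F-coordinates <1, 0, 0> give column 1.
Continuing for each basis vector yields [psi]_F = [[1, 2, 2], [0, -2, -3], [0, 1, -2]].

[[1, 2, 2], [0, -2, -3], [0, 1, -2]]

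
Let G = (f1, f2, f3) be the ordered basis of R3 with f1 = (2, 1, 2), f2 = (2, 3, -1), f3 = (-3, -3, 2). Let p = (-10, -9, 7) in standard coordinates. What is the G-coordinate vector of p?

(0, 1, 4)

We seek scalars with c_1 f1 + ... + c_3 f3 = p; equivalently solve M c = p where the columns of M are f1, ..., f3.
Row-reducing the augmented matrix [M | p] gives c = (0, 1, 4).
Check: 0·f1 + f2 + 4f3 = (-10, -9, 7).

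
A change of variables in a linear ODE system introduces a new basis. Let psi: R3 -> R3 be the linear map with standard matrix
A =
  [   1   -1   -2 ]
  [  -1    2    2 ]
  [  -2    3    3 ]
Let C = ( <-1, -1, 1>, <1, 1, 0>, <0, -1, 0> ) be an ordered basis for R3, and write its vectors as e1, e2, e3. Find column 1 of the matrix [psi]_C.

Compute psi(e1) = A e1 = <-2, 1, 2> in standard coordinates.
Then write this in C-coordinates: solve for y in y_1 e1 + ... + y_3 e3 = <-2, 1, 2>.
This gives y = <2, 0, -3>, which is column 1 of [psi]_C.

<2, 0, -3>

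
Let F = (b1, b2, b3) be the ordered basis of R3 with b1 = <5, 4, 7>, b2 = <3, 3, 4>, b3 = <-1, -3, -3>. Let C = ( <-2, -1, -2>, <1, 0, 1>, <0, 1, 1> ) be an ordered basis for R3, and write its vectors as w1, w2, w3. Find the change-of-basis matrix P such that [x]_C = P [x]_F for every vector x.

[[-2, -2, 1], [1, -1, 1], [2, 1, -2]]

Take x = bj: its F-coordinates are the j-th standard unit vector, so P e_j — column j of P — equals [bj]_C.
b1 = -2w1 + w2 + 2w3, giving column 1 = <-2, 1, 2>; repeating for each j gives P = [[-2, -2, 1], [1, -1, 1], [2, 1, -2]].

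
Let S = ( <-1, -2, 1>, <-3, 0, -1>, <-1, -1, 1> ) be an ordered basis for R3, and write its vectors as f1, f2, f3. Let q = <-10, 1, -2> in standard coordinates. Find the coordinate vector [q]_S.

<-2, 3, 3>

Write q = c_1 f1 + ... + c_3 f3 and solve for the c_i.
Row-reducing the augmented matrix [M | q] gives c = (-2, 3, 3).
Check: -2f1 + 3f2 + 3f3 = <-10, 1, -2>.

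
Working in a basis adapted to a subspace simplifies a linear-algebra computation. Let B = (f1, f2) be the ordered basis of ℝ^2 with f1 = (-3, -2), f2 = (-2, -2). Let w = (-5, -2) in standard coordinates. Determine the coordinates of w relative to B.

[w]_B is the unique c with M c = w, where M has columns f1, f2.
System: -3c_1 - 2c_2 = -5, -2c_1 - 2c_2 = -2; solving gives c_1 = 3, c_2 = -2.
Check: 3f1 - 2f2 = (-5, -2).

(3, -2)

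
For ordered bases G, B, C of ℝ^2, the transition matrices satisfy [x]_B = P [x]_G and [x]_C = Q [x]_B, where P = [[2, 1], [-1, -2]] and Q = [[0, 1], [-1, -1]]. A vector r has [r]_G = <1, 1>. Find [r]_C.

Composing the changes, [r]_C = Q P [r]_G.
Q P = [[-1, -2], [-1, 1]]; applying this to <1, 1> gives <-3, 0>.

<-3, 0>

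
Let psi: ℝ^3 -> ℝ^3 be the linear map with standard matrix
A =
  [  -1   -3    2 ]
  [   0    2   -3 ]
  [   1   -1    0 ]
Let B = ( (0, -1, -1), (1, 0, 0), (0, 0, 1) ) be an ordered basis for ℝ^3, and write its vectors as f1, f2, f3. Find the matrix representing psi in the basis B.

[[-1, 0, 3], [1, -1, 2], [0, 1, 3]]

Let P have columns f1, ..., f3. Then [psi]_B = P^(-1) A P.
Here det P = 1, so P^(-1) is integer; computing A P first and then P^(-1)(A P) gives [[-1, 0, 3], [1, -1, 2], [0, 1, 3]].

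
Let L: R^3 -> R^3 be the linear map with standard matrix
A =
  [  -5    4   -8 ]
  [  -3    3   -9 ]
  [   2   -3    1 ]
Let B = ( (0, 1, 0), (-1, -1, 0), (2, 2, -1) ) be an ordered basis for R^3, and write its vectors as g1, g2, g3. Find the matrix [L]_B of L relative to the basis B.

Let P have columns g1, ..., g3. Then [L]_B = P^(-1) A P.
Here det P = -1, so P^(-1) is integer; computing A P first and then P^(-1)(A P) gives [[-1, -1, 3], [2, -3, 0], [3, -1, 3]].

[[-1, -1, 3], [2, -3, 0], [3, -1, 3]]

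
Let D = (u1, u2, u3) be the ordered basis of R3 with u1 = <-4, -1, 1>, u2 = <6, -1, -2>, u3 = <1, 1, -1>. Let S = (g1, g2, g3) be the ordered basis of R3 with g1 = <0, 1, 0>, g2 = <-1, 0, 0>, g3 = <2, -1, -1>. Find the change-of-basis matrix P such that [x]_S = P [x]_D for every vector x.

Take x = uj: its D-coordinates are the j-th standard unit vector, so P e_j — column j of P — equals [uj]_S.
u1 = -2g1 + 2g2 - g3, giving column 1 = <-2, 2, -1>; repeating for each j gives P = [[-2, 1, 2], [2, -2, 1], [-1, 2, 1]].

[[-2, 1, 2], [2, -2, 1], [-1, 2, 1]]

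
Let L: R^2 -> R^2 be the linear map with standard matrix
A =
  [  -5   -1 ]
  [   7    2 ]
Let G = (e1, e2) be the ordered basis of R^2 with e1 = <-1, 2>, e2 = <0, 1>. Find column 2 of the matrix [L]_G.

Column 2 of [L]_G is the G-coordinate vector of L(e2).
In standard coordinates L(e2) = A e2 = <-1, 2>.
Converting to G: <-1, 2> = e1 + 0·e2, so the coordinate vector is <1, 0>.

<1, 0>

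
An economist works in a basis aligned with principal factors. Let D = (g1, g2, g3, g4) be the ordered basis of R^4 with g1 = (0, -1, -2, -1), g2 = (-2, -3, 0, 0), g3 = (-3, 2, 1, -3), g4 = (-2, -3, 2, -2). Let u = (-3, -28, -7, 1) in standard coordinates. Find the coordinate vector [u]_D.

(4, 4, -3, 2)

Write u = c_1 g1 + ... + c_4 g4 and solve for the c_i.
Gaussian elimination on [M | u] yields c = (4, 4, -3, 2).
Check: 4g1 + 4g2 - 3g3 + 2g4 = (-3, -28, -7, 1).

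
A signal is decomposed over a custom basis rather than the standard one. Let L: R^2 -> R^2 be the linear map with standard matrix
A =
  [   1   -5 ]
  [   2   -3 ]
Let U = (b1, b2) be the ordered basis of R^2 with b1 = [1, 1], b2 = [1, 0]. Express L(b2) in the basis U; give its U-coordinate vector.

Column 2 of [L]_U is the U-coordinate vector of L(b2).
In standard coordinates L(b2) = A b2 = [1, 2].
Converting to U: [1, 2] = 2b1 - b2, so the coordinate vector is [2, -1].

[2, -1]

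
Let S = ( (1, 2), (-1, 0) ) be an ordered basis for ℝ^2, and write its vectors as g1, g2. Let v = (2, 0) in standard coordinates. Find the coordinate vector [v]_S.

(0, -2)

Write v = c_1 g1 + c_2 g2 and solve for the c_i.
System: c_1 - c_2 = 2, 2c_1 + 0c_2 = 0; solving gives c_1 = 0, c_2 = -2.
Check: 0·g1 - 2g2 = (2, 0).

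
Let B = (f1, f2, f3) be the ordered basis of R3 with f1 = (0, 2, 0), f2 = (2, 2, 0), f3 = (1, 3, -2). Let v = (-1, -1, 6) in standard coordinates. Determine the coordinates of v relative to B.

Write v = c_1 f1 + ... + c_3 f3 and solve for the c_i.
Gaussian elimination on [M | v] yields c = (3, 1, -3).
Check: 3f1 + f2 - 3f3 = (-1, -1, 6).

(3, 1, -3)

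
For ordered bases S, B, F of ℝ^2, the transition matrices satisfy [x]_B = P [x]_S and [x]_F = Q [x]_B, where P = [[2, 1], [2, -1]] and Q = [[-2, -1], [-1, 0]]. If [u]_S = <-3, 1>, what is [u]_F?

Composing the changes, [u]_F = Q P [u]_S.
Q P = [[-6, -1], [-2, -1]]; applying this to <-3, 1> gives <17, 5>.

<17, 5>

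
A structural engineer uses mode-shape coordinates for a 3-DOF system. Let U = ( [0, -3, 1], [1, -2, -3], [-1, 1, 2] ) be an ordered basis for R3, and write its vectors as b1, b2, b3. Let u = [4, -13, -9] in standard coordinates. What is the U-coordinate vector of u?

[2, 3, -1]

[u]_U is the unique c with M c = u, where M has columns b1, ..., b3.
Solving this 3x3 system gives c = (2, 3, -1).
Check: 2b1 + 3b2 - b3 = [4, -13, -9].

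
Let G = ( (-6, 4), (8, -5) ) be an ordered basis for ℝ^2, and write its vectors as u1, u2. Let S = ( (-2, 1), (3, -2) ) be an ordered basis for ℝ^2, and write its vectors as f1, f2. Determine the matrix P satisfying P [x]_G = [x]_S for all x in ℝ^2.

[[0, -1], [-2, 2]]

Take x = uj: its G-coordinates are the j-th standard unit vector, so P e_j — column j of P — equals [uj]_S.
u1 = 0·f1 - 2f2, giving column 1 = (0, -2); repeating for each j gives P = [[0, -1], [-2, 2]].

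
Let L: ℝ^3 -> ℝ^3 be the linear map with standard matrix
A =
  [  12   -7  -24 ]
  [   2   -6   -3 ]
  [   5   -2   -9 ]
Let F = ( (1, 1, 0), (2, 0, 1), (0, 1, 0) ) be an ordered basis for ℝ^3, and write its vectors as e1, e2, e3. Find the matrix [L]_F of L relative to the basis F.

[[-1, -2, -3], [3, 1, -2], [-3, 3, -3]]

With P the matrix whose columns are e1, ..., e3, [L]_F = P^(-1) A P.
Column by column: L(e1) = A e1 = (5, -4, 3); its F-coordinates (-1, 3, -3) give column 1.
Continuing for each basis vector yields [L]_F = [[-1, -2, -3], [3, 1, -2], [-3, 3, -3]].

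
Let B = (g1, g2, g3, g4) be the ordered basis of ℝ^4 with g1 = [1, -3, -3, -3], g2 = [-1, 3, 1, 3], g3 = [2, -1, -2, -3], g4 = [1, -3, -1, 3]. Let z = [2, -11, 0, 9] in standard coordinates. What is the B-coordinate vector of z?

[-1, -2, -1, 3]

Write z = c_1 g1 + ... + c_4 g4 and solve for the c_i.
Row-reducing the augmented matrix [M | z] gives c = (-1, -2, -1, 3).
Check: -g1 - 2g2 - g3 + 3g4 = [2, -11, 0, 9].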